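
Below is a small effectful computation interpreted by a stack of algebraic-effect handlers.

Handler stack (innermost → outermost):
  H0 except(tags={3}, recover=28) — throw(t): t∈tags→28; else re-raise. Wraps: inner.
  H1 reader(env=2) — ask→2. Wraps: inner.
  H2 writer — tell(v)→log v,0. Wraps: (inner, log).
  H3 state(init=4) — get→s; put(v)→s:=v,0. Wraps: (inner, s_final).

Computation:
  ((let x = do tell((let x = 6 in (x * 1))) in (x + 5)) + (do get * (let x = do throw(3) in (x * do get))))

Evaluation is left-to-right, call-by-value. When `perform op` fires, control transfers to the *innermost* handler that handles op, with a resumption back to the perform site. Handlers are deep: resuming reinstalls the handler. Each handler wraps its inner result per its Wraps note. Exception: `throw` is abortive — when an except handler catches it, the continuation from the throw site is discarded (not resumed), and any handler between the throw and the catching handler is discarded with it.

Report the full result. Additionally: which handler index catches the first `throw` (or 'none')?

Step-by-step:
tell(6) @ H2 ⇒ log+=6
get @ H3 ⇒ 4
throw(3) @ H0 caught ⇒ 28
H1 returns 28
H2 returns (28, (6))
H3 returns ((28, (6)), 4)
= ((28, (6)), 4)

Answer: ((28, (6)), 4) ; first throw caught by: H0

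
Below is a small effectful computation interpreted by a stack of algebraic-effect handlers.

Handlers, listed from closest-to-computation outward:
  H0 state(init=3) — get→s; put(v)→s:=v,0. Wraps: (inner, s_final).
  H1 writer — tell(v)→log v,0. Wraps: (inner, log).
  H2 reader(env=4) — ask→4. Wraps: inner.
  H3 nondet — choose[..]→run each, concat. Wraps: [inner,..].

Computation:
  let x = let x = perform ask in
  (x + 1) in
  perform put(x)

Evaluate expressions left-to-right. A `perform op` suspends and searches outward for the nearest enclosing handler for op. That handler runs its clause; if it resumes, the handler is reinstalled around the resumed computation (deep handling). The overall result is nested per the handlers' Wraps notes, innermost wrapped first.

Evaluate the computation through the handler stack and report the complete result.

Working:
ask @ H2 ⇒ 4
put(5) @ H0 ⇒ s:=5
H0 returns (0, 5)
H1 returns ((0, 5), ())
H2 returns ((0, 5), ())
H3 returns [((0, 5), ())]
= [((0, 5), ())]

Answer: [((0, 5), ())]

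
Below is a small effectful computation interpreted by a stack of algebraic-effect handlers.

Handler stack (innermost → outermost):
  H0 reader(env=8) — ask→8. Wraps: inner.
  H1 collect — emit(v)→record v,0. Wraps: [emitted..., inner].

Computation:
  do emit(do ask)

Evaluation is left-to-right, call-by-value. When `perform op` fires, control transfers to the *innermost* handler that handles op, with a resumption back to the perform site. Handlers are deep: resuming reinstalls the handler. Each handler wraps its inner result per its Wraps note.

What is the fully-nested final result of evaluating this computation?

Answer: [8, 0]

Evaluation trace:
ask @ H0 ⇒ 8
emit(8) @ H1 ⇒ out+=8
H0 returns 0
H1 returns [8, 0]
= [8, 0]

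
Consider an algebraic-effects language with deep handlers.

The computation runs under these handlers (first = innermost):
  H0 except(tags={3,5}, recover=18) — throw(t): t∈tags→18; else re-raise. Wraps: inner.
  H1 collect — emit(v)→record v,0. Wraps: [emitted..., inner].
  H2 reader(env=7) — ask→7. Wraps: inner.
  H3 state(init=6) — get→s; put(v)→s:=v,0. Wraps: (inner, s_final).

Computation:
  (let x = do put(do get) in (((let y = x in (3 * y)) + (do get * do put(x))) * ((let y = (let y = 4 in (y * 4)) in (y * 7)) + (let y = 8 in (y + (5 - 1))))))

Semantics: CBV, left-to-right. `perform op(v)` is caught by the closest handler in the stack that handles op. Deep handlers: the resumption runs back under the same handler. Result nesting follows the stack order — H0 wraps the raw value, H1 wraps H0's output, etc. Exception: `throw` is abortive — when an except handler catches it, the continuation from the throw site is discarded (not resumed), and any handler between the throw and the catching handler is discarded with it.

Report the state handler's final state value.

Answer: 0

Working:
get @ H3 ⇒ 6
put(6) @ H3 ⇒ s:=6
get @ H3 ⇒ 6
put(0) @ H3 ⇒ s:=0
H0 returns 0
H1 returns [0]
H2 returns [0]
H3 returns ([0], 0)
= ([0], 0)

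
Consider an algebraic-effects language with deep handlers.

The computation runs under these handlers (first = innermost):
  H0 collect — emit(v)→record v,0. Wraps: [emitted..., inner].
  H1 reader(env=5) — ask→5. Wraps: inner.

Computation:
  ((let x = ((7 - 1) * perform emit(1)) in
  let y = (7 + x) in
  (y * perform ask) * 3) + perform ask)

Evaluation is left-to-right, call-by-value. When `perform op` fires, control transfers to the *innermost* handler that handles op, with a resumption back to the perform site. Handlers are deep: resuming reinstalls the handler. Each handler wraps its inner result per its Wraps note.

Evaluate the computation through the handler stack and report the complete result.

Step-by-step:
emit(1) @ H0 ⇒ out+=1
ask @ H1 ⇒ 5
ask @ H1 ⇒ 5
H0 returns [1, 110]
H1 returns [1, 110]
= [1, 110]

Answer: [1, 110]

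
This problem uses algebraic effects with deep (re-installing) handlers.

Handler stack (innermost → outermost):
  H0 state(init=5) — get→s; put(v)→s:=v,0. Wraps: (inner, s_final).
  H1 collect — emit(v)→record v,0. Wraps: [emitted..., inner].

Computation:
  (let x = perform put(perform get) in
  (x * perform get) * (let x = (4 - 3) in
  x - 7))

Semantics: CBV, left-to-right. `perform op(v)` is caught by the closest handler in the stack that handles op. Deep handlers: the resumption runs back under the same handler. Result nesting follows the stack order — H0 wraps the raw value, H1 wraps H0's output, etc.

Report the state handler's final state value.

Step-by-step:
get @ H0 ⇒ 5
put(5) @ H0 ⇒ s:=5
get @ H0 ⇒ 5
H0 returns (0, 5)
H1 returns [(0, 5)]
= [(0, 5)]

Answer: 5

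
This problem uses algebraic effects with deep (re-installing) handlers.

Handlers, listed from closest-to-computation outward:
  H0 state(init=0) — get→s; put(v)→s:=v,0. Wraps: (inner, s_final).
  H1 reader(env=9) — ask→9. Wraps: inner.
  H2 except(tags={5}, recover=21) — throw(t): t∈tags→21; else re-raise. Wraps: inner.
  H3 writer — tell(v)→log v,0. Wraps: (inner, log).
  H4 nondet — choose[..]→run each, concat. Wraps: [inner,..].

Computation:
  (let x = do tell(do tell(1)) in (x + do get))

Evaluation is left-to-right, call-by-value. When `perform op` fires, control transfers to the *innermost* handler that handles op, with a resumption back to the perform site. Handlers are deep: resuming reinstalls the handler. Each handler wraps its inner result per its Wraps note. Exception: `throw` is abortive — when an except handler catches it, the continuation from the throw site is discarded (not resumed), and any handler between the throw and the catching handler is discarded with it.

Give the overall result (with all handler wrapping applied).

Working:
tell(1) @ H3 ⇒ log+=1
tell(0) @ H3 ⇒ log+=0
get @ H0 ⇒ 0
H0 returns (0, 0)
H1 returns (0, 0)
H2 returns (0, 0)
H3 returns ((0, 0), (1, 0))
H4 returns [((0, 0), (1, 0))]
= [((0, 0), (1, 0))]

Answer: [((0, 0), (1, 0))]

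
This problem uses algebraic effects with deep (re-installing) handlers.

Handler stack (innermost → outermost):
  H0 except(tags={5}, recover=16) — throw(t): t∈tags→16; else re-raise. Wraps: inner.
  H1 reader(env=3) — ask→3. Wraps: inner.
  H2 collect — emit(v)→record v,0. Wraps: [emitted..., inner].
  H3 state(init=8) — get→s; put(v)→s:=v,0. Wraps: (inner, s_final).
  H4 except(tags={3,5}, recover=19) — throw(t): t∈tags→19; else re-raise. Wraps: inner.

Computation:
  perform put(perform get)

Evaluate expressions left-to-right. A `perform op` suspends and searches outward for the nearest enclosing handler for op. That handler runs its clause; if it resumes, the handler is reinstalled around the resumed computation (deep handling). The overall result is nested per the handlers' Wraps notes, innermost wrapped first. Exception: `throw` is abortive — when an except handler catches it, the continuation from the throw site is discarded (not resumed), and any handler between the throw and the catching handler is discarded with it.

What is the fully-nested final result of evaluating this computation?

Working:
get @ H3 ⇒ 8
put(8) @ H3 ⇒ s:=8
H0 returns 0
H1 returns 0
H2 returns [0]
H3 returns ([0], 8)
H4 returns ([0], 8)
= ([0], 8)

Answer: ([0], 8)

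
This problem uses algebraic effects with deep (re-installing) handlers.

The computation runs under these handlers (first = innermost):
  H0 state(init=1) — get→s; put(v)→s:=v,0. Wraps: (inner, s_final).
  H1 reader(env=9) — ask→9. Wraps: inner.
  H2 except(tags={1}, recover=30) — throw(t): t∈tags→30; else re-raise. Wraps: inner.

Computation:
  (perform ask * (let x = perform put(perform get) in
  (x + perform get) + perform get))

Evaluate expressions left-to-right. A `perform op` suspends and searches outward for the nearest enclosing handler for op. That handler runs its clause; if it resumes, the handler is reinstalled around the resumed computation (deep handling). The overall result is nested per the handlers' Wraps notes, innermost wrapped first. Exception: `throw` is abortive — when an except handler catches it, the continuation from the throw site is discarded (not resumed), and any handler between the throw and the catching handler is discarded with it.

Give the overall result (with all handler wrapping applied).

Working:
ask @ H1 ⇒ 9
get @ H0 ⇒ 1
put(1) @ H0 ⇒ s:=1
get @ H0 ⇒ 1
get @ H0 ⇒ 1
H0 returns (18, 1)
H1 returns (18, 1)
H2 returns (18, 1)
= (18, 1)

Answer: (18, 1)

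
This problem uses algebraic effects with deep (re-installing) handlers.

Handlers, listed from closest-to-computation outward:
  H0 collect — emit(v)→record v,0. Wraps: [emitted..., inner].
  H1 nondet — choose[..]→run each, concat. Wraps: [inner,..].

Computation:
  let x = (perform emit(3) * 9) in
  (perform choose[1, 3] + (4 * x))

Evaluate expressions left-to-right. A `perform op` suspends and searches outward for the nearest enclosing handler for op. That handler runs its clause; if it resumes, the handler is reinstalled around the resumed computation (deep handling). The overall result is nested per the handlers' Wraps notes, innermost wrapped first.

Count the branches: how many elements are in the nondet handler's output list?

Evaluation trace:
emit(3) @ H0 ⇒ out+=3
choose[1, 3] @ H1
  branch[0] choose=1:
    H0 returns [3, 1]
    H1 returns [[3, 1]]
  branch[1] choose=3:
    H0 returns [3, 3]
    H1 returns [[3, 3]]
= [[3, 1], [3, 3]]

Answer: 2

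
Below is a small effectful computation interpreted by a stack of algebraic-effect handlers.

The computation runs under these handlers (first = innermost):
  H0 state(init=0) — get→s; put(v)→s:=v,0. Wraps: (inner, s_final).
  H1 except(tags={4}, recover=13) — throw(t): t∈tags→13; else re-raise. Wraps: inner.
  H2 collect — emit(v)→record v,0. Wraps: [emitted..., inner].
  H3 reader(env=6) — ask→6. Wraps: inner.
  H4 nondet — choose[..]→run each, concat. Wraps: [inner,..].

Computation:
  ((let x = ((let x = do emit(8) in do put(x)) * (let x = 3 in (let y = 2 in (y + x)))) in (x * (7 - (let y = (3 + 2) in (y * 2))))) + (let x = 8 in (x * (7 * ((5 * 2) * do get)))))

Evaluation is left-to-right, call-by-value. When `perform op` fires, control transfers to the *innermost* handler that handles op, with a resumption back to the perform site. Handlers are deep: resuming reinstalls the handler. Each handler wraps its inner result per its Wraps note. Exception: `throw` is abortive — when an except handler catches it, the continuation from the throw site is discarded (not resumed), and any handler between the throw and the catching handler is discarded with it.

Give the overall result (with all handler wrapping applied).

Step-by-step:
emit(8) @ H2 ⇒ out+=8
put(0) @ H0 ⇒ s:=0
get @ H0 ⇒ 0
H0 returns (0, 0)
H1 returns (0, 0)
H2 returns [8, (0, 0)]
H3 returns [8, (0, 0)]
H4 returns [[8, (0, 0)]]
= [[8, (0, 0)]]

Answer: [[8, (0, 0)]]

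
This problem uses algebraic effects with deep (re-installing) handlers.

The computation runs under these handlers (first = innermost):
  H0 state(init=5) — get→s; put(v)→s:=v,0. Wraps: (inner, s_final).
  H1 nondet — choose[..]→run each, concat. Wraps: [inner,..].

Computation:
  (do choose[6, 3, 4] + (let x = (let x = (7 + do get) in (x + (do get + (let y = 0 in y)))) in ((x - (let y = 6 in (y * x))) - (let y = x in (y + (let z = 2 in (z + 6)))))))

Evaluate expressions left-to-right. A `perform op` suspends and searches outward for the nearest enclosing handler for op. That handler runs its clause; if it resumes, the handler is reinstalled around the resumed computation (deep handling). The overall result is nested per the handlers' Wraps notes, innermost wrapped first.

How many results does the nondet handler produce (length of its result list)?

Answer: 3

Step-by-step:
choose[6, 3, 4] @ H1
  branch[0] choose=6:
    get @ H0 ⇒ 5
    get @ H0 ⇒ 5
    H0 returns (-104, 5)
    H1 returns [(-104, 5)]
  branch[1] choose=3:
    get @ H0 ⇒ 5
    get @ H0 ⇒ 5
    H0 returns (-107, 5)
    H1 returns [(-107, 5)]
  branch[2] choose=4:
    get @ H0 ⇒ 5
    get @ H0 ⇒ 5
    H0 returns (-106, 5)
    H1 returns [(-106, 5)]
= [(-104, 5), (-107, 5), (-106, 5)]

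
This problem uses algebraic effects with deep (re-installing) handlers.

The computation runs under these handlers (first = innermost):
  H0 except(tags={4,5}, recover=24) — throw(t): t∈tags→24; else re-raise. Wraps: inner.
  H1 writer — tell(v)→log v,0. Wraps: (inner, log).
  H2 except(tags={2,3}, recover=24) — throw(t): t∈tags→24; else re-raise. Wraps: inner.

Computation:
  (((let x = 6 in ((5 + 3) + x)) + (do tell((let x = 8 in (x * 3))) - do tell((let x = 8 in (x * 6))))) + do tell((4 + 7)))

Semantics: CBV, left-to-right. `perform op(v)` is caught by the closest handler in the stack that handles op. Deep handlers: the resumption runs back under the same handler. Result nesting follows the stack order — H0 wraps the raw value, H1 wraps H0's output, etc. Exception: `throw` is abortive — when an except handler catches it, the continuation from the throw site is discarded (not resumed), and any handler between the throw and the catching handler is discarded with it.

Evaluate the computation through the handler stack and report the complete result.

Working:
tell(24) @ H1 ⇒ log+=24
tell(48) @ H1 ⇒ log+=48
tell(11) @ H1 ⇒ log+=11
H0 returns 14
H1 returns (14, (24, 48, 11))
H2 returns (14, (24, 48, 11))
= (14, (24, 48, 11))

Answer: (14, (24, 48, 11))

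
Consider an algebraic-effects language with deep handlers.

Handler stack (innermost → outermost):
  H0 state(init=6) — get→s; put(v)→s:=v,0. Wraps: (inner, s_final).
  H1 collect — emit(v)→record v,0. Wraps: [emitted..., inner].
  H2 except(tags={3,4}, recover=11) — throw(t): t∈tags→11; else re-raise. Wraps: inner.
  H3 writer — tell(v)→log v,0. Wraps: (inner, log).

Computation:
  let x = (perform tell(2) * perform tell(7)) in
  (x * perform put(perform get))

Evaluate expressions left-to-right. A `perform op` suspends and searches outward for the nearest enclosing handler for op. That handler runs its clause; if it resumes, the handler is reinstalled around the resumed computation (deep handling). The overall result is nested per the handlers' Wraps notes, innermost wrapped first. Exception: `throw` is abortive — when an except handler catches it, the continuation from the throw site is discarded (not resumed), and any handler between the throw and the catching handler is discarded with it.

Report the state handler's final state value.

Step-by-step:
tell(2) @ H3 ⇒ log+=2
tell(7) @ H3 ⇒ log+=7
get @ H0 ⇒ 6
put(6) @ H0 ⇒ s:=6
H0 returns (0, 6)
H1 returns [(0, 6)]
H2 returns [(0, 6)]
H3 returns ([(0, 6)], (2, 7))
= ([(0, 6)], (2, 7))

Answer: 6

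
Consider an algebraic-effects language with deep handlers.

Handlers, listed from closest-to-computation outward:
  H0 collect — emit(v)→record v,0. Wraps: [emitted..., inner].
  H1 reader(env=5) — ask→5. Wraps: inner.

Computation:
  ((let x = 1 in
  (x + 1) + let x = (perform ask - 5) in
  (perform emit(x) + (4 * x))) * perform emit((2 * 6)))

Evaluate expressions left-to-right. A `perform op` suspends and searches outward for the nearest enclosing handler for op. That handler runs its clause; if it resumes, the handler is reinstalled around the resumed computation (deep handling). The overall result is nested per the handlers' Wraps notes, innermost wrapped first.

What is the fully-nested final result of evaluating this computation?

Answer: [0, 12, 0]

Working:
ask @ H1 ⇒ 5
emit(0) @ H0 ⇒ out+=0
emit(12) @ H0 ⇒ out+=12
H0 returns [0, 12, 0]
H1 returns [0, 12, 0]
= [0, 12, 0]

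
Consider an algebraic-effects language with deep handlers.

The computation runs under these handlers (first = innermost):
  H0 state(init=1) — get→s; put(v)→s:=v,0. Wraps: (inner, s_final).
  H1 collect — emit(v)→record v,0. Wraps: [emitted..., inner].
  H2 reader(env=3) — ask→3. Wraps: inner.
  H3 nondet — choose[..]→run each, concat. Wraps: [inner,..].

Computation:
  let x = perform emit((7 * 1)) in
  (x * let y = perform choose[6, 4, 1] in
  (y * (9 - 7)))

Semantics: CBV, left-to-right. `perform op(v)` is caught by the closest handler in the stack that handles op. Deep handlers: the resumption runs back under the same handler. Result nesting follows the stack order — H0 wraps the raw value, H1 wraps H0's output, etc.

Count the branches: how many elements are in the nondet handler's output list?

Answer: 3

Step-by-step:
emit(7) @ H1 ⇒ out+=7
choose[6, 4, 1] @ H3
  branch[0] choose=6:
    H0 returns (0, 1)
    H1 returns [7, (0, 1)]
    H2 returns [7, (0, 1)]
    H3 returns [[7, (0, 1)]]
  branch[1] choose=4:
    H0 returns (0, 1)
    H1 returns [7, (0, 1)]
    H2 returns [7, (0, 1)]
    H3 returns [[7, (0, 1)]]
  branch[2] choose=1:
    H0 returns (0, 1)
    H1 returns [7, (0, 1)]
    H2 returns [7, (0, 1)]
    H3 returns [[7, (0, 1)]]
= [[7, (0, 1)], [7, (0, 1)], [7, (0, 1)]]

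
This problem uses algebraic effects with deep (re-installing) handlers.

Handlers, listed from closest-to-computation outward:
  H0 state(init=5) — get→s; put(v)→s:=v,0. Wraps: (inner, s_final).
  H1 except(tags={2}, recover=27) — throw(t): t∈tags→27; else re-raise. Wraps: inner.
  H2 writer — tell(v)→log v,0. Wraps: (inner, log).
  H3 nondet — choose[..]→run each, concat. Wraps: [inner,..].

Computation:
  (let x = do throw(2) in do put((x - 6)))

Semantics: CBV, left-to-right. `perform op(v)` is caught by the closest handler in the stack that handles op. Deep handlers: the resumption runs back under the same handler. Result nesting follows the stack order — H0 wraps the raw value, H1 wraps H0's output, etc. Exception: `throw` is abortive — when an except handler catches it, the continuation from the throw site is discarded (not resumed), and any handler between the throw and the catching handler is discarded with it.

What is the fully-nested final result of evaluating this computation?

Evaluation trace:
throw(2) @ H1 caught ⇒ 27
H2 returns (27, ())
H3 returns [(27, ())]
= [(27, ())]

Answer: [(27, ())]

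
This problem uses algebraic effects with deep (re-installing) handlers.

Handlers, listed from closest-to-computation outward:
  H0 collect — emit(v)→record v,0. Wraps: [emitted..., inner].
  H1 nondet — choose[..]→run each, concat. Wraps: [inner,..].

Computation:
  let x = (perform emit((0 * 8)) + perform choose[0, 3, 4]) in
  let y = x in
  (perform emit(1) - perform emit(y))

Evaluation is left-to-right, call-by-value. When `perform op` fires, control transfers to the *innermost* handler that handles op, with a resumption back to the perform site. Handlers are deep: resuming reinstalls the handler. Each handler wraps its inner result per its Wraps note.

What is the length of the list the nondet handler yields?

Answer: 3

Evaluation trace:
emit(0) @ H0 ⇒ out+=0
choose[0, 3, 4] @ H1
  branch[0] choose=0:
    emit(1) @ H0 ⇒ out+=1
    emit(0) @ H0 ⇒ out+=0
    H0 returns [0, 1, 0, 0]
    H1 returns [[0, 1, 0, 0]]
  branch[1] choose=3:
    emit(1) @ H0 ⇒ out+=1
    emit(3) @ H0 ⇒ out+=3
    H0 returns [0, 1, 3, 0]
    H1 returns [[0, 1, 3, 0]]
  branch[2] choose=4:
    emit(1) @ H0 ⇒ out+=1
    emit(4) @ H0 ⇒ out+=4
    H0 returns [0, 1, 4, 0]
    H1 returns [[0, 1, 4, 0]]
= [[0, 1, 0, 0], [0, 1, 3, 0], [0, 1, 4, 0]]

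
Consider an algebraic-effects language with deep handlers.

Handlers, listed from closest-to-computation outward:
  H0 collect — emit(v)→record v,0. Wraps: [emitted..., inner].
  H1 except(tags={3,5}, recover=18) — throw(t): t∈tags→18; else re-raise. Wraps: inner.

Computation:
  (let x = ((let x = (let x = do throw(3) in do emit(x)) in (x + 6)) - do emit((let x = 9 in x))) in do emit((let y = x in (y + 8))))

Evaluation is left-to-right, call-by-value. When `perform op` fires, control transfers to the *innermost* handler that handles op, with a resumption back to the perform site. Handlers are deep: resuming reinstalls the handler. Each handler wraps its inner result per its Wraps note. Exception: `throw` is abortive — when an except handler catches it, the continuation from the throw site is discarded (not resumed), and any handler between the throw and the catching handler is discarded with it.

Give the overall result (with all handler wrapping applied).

Answer: 18

Working:
throw(3) @ H1 caught ⇒ 18
= 18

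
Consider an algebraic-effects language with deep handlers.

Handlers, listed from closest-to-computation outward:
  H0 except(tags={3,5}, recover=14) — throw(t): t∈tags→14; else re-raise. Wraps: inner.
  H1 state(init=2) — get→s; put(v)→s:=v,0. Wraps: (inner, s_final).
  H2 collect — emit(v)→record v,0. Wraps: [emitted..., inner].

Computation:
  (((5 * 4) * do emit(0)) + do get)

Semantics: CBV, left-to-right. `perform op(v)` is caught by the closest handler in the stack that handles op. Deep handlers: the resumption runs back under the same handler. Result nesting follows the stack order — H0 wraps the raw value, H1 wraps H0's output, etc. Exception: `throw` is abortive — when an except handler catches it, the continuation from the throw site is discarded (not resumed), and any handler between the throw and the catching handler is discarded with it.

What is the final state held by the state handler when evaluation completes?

Step-by-step:
emit(0) @ H2 ⇒ out+=0
get @ H1 ⇒ 2
H0 returns 2
H1 returns (2, 2)
H2 returns [0, (2, 2)]
= [0, (2, 2)]

Answer: 2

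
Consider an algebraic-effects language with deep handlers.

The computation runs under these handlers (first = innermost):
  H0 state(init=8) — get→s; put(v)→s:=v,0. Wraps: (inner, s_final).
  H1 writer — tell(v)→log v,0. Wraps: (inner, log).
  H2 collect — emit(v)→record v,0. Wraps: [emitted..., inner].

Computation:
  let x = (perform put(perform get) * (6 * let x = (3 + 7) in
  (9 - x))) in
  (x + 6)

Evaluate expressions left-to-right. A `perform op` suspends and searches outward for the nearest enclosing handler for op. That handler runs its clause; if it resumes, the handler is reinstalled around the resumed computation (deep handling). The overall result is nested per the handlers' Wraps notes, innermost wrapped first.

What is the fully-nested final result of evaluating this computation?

Answer: [((6, 8), ())]

Evaluation trace:
get @ H0 ⇒ 8
put(8) @ H0 ⇒ s:=8
H0 returns (6, 8)
H1 returns ((6, 8), ())
H2 returns [((6, 8), ())]
= [((6, 8), ())]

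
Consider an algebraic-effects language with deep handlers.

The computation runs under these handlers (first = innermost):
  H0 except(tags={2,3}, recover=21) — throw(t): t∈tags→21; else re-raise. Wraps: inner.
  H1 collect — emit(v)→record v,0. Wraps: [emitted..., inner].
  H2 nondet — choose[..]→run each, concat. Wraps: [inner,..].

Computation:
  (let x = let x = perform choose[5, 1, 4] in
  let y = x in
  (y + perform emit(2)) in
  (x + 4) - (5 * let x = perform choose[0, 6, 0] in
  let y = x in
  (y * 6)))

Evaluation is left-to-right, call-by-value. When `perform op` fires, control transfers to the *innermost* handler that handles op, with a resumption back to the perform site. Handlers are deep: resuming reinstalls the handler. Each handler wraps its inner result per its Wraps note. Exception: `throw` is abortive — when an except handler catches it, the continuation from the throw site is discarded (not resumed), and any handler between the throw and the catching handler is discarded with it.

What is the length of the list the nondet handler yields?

Evaluation trace:
choose[5, 1, 4] @ H2
  branch[0] choose=5:
    emit(2) @ H1 ⇒ out+=2
    choose[0, 6, 0] @ H2
      branch[0] choose=0:
        H0 returns 9
        H1 returns [2, 9]
        H2 returns [[2, 9]]
      branch[1] choose=6:
        H0 returns -171
        H1 returns [2, -171]
        H2 returns [[2, -171]]
      branch[2] choose=0:
        H0 returns 9
        H1 returns [2, 9]
        H2 returns [[2, 9]]
  branch[1] choose=1:
    emit(2) @ H1 ⇒ out+=2
    choose[0, 6, 0] @ H2
      branch[0] choose=0:
        H0 returns 5
        H1 returns [2, 5]
        H2 returns [[2, 5]]
      branch[1] choose=6:
        H0 returns -175
        H1 returns [2, -175]
        H2 returns [[2, -175]]
      branch[2] choose=0:
        H0 returns 5
        H1 returns [2, 5]
        H2 returns [[2, 5]]
  branch[2] choose=4:
    emit(2) @ H1 ⇒ out+=2
    choose[0, 6, 0] @ H2
      branch[0] choose=0:
        H0 returns 8
        H1 returns [2, 8]
        H2 returns [[2, 8]]
      branch[1] choose=6:
        H0 returns -172
        H1 returns [2, -172]
        H2 returns [[2, -172]]
      branch[2] choose=0:
        H0 returns 8
        H1 returns [2, 8]
        H2 returns [[2, 8]]
= [[2, 9], [2, -171], [2, 9], [2, 5], [2, -175], [2, 5], [2, 8], [2, -172], [2, 8]]

Answer: 9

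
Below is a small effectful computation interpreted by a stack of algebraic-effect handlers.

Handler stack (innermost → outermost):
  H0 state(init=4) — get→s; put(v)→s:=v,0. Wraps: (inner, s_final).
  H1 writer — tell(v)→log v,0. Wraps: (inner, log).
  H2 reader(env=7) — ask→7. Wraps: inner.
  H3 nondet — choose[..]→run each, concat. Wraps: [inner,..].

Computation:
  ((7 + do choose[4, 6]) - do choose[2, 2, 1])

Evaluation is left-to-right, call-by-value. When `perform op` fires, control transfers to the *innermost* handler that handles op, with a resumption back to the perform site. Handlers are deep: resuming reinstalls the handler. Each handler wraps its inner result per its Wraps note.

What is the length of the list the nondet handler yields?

Answer: 6

Working:
choose[4, 6] @ H3
  branch[0] choose=4:
    choose[2, 2, 1] @ H3
      branch[0] choose=2:
        H0 returns (9, 4)
        H1 returns ((9, 4), ())
        H2 returns ((9, 4), ())
        H3 returns [((9, 4), ())]
      branch[1] choose=2:
        H0 returns (9, 4)
        H1 returns ((9, 4), ())
        H2 returns ((9, 4), ())
        H3 returns [((9, 4), ())]
      branch[2] choose=1:
        H0 returns (10, 4)
        H1 returns ((10, 4), ())
        H2 returns ((10, 4), ())
        H3 returns [((10, 4), ())]
  branch[1] choose=6:
    choose[2, 2, 1] @ H3
      branch[0] choose=2:
        H0 returns (11, 4)
        H1 returns ((11, 4), ())
        H2 returns ((11, 4), ())
        H3 returns [((11, 4), ())]
      branch[1] choose=2:
        H0 returns (11, 4)
        H1 returns ((11, 4), ())
        H2 returns ((11, 4), ())
        H3 returns [((11, 4), ())]
      branch[2] choose=1:
        H0 returns (12, 4)
        H1 returns ((12, 4), ())
        H2 returns ((12, 4), ())
        H3 returns [((12, 4), ())]
= [((9, 4), ()), ((9, 4), ()), ((10, 4), ()), ((11, 4), ()), ((11, 4), ()), ((12, 4), ())]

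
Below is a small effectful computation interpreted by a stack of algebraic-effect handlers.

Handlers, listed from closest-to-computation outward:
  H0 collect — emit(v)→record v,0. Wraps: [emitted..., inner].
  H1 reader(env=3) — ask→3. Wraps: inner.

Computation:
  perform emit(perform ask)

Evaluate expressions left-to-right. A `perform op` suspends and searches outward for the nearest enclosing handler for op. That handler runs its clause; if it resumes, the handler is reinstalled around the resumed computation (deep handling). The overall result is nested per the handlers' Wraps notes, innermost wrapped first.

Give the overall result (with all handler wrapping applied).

Working:
ask @ H1 ⇒ 3
emit(3) @ H0 ⇒ out+=3
H0 returns [3, 0]
H1 returns [3, 0]
= [3, 0]

Answer: [3, 0]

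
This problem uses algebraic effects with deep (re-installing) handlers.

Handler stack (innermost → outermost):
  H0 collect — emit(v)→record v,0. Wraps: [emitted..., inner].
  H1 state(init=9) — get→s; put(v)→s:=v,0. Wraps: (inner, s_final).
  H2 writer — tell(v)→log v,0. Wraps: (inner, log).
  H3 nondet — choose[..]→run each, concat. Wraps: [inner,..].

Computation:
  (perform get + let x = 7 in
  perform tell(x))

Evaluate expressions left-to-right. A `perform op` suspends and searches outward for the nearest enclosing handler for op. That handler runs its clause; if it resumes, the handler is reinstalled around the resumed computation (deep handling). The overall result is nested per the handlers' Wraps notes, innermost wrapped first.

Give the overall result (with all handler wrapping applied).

Answer: [(([9], 9), (7))]

Working:
get @ H1 ⇒ 9
tell(7) @ H2 ⇒ log+=7
H0 returns [9]
H1 returns ([9], 9)
H2 returns (([9], 9), (7))
H3 returns [(([9], 9), (7))]
= [(([9], 9), (7))]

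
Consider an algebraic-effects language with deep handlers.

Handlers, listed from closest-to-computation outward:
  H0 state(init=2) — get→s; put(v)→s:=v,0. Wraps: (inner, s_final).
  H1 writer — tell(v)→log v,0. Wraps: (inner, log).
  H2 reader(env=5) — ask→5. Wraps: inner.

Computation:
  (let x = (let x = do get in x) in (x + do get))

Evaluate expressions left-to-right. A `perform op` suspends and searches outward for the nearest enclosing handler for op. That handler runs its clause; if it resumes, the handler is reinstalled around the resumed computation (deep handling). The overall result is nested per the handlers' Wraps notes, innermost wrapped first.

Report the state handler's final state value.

Step-by-step:
get @ H0 ⇒ 2
get @ H0 ⇒ 2
H0 returns (4, 2)
H1 returns ((4, 2), ())
H2 returns ((4, 2), ())
= ((4, 2), ())

Answer: 2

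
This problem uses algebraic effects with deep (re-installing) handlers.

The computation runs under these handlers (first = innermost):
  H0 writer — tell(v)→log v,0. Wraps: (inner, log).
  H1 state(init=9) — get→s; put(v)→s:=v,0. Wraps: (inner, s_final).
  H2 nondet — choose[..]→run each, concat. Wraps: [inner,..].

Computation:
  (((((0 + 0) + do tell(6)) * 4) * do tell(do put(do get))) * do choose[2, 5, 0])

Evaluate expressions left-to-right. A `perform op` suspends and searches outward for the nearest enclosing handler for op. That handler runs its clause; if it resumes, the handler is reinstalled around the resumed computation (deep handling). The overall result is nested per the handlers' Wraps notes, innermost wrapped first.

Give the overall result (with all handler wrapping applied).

Answer: [((0, (6, 0)), 9), ((0, (6, 0)), 9), ((0, (6, 0)), 9)]

Working:
tell(6) @ H0 ⇒ log+=6
get @ H1 ⇒ 9
put(9) @ H1 ⇒ s:=9
tell(0) @ H0 ⇒ log+=0
choose[2, 5, 0] @ H2
  branch[0] choose=2:
    H0 returns (0, (6, 0))
    H1 returns ((0, (6, 0)), 9)
    H2 returns [((0, (6, 0)), 9)]
  branch[1] choose=5:
    H0 returns (0, (6, 0))
    H1 returns ((0, (6, 0)), 9)
    H2 returns [((0, (6, 0)), 9)]
  branch[2] choose=0:
    H0 returns (0, (6, 0))
    H1 returns ((0, (6, 0)), 9)
    H2 returns [((0, (6, 0)), 9)]
= [((0, (6, 0)), 9), ((0, (6, 0)), 9), ((0, (6, 0)), 9)]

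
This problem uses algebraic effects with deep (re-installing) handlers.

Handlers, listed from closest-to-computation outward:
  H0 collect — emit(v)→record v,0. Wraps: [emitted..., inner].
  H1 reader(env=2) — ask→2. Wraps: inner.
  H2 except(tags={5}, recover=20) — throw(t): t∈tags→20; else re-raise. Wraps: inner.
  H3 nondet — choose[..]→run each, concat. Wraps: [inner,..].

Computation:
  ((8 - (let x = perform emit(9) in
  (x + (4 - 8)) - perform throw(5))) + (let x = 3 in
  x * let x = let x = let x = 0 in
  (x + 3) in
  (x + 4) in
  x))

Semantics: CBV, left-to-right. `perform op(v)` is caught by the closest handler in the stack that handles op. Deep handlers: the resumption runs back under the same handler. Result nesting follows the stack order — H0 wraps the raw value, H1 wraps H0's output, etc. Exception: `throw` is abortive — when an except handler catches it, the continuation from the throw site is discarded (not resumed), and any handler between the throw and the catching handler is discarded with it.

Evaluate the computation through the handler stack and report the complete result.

Working:
emit(9) @ H0 ⇒ out+=9
throw(5) @ H2 caught ⇒ 20
H3 returns [20]
= [20]

Answer: [20]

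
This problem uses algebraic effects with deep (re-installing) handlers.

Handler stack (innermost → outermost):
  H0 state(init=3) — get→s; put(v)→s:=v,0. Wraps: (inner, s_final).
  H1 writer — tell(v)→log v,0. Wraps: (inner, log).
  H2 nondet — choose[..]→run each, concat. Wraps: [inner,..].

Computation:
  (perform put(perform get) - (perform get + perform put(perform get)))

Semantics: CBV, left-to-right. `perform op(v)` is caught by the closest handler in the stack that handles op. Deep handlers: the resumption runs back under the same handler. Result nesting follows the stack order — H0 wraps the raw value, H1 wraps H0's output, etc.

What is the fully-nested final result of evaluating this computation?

Step-by-step:
get @ H0 ⇒ 3
put(3) @ H0 ⇒ s:=3
get @ H0 ⇒ 3
get @ H0 ⇒ 3
put(3) @ H0 ⇒ s:=3
H0 returns (-3, 3)
H1 returns ((-3, 3), ())
H2 returns [((-3, 3), ())]
= [((-3, 3), ())]

Answer: [((-3, 3), ())]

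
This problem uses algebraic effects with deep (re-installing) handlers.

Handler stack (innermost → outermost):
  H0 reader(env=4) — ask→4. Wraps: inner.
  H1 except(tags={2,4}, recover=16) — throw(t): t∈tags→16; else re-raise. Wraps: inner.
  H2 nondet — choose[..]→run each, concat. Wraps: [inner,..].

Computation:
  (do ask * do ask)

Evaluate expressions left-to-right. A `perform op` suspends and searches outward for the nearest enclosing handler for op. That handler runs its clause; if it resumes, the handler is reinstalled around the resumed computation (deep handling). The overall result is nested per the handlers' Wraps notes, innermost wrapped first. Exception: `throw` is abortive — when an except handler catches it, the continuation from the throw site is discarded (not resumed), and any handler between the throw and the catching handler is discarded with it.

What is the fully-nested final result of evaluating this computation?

Answer: [16]

Evaluation trace:
ask @ H0 ⇒ 4
ask @ H0 ⇒ 4
H0 returns 16
H1 returns 16
H2 returns [16]
= [16]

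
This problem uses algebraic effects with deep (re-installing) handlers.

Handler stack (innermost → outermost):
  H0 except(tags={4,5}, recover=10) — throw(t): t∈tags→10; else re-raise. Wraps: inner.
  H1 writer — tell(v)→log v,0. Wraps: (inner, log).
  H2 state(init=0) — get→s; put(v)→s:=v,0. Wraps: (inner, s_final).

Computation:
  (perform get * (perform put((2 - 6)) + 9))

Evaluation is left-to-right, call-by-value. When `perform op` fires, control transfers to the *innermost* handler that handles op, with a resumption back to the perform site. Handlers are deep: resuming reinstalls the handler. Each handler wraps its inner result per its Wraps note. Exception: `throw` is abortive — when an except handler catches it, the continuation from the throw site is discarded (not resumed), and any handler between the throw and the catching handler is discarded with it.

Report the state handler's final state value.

Evaluation trace:
get @ H2 ⇒ 0
put(-4) @ H2 ⇒ s:=-4
H0 returns 0
H1 returns (0, ())
H2 returns ((0, ()), -4)
= ((0, ()), -4)

Answer: -4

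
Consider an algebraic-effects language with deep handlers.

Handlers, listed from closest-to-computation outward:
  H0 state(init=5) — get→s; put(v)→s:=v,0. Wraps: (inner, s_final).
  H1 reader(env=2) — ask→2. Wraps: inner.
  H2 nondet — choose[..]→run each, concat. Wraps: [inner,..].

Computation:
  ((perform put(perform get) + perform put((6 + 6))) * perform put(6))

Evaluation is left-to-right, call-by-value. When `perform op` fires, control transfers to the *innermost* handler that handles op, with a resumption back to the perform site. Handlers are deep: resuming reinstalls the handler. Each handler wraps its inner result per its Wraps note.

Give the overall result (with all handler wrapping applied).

Answer: [(0, 6)]

Step-by-step:
get @ H0 ⇒ 5
put(5) @ H0 ⇒ s:=5
put(12) @ H0 ⇒ s:=12
put(6) @ H0 ⇒ s:=6
H0 returns (0, 6)
H1 returns (0, 6)
H2 returns [(0, 6)]
= [(0, 6)]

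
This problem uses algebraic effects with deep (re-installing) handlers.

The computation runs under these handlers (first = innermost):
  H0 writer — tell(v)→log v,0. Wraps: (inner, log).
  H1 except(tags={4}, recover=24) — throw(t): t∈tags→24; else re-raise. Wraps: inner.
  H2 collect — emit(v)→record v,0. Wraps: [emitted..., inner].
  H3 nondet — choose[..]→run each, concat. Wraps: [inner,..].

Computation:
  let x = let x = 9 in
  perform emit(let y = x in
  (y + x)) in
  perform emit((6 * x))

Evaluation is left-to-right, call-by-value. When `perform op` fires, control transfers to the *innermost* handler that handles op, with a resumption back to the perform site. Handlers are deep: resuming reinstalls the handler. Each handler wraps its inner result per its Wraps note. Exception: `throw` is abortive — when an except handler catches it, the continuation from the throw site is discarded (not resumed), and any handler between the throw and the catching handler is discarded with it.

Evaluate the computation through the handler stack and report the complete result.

Working:
emit(18) @ H2 ⇒ out+=18
emit(0) @ H2 ⇒ out+=0
H0 returns (0, ())
H1 returns (0, ())
H2 returns [18, 0, (0, ())]
H3 returns [[18, 0, (0, ())]]
= [[18, 0, (0, ())]]

Answer: [[18, 0, (0, ())]]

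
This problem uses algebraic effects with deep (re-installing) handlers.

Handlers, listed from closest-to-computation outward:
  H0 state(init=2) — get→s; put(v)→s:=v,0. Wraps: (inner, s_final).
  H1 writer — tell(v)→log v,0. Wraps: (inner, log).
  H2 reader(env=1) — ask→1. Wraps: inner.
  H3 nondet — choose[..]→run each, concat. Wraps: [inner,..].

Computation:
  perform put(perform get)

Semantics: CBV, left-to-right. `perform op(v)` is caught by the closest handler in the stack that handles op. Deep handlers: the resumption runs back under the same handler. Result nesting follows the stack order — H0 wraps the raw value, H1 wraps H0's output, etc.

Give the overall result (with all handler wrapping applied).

Answer: [((0, 2), ())]

Working:
get @ H0 ⇒ 2
put(2) @ H0 ⇒ s:=2
H0 returns (0, 2)
H1 returns ((0, 2), ())
H2 returns ((0, 2), ())
H3 returns [((0, 2), ())]
= [((0, 2), ())]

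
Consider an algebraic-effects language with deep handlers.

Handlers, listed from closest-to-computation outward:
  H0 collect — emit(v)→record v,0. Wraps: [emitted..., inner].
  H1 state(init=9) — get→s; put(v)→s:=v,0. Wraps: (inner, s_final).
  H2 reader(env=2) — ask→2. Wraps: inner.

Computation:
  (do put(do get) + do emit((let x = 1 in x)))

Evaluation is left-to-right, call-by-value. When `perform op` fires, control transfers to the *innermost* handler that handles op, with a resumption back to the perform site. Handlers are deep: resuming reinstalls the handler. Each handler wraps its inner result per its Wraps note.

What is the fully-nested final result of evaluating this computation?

Answer: ([1, 0], 9)

Evaluation trace:
get @ H1 ⇒ 9
put(9) @ H1 ⇒ s:=9
emit(1) @ H0 ⇒ out+=1
H0 returns [1, 0]
H1 returns ([1, 0], 9)
H2 returns ([1, 0], 9)
= ([1, 0], 9)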